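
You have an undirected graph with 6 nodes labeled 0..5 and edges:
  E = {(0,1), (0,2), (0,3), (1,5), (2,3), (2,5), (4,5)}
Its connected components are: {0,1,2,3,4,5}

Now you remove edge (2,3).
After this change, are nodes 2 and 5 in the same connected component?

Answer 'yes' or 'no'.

Answer: yes

Derivation:
Initial components: {0,1,2,3,4,5}
Removing edge (2,3): not a bridge — component count unchanged at 1.
New components: {0,1,2,3,4,5}
Are 2 and 5 in the same component? yes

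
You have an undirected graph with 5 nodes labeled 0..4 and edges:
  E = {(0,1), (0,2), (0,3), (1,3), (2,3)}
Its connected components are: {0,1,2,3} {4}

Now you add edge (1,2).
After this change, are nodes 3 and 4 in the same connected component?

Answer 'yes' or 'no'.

Answer: no

Derivation:
Initial components: {0,1,2,3} {4}
Adding edge (1,2): both already in same component {0,1,2,3}. No change.
New components: {0,1,2,3} {4}
Are 3 and 4 in the same component? no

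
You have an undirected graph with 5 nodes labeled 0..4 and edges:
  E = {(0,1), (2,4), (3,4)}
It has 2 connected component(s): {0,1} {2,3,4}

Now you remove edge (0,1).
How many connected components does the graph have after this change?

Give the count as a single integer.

Initial component count: 2
Remove (0,1): it was a bridge. Count increases: 2 -> 3.
  After removal, components: {0} {1} {2,3,4}
New component count: 3

Answer: 3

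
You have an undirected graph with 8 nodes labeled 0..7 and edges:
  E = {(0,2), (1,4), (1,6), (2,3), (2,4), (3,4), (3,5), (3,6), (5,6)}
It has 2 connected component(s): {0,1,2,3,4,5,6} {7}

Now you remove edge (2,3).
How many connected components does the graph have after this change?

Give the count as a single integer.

Answer: 2

Derivation:
Initial component count: 2
Remove (2,3): not a bridge. Count unchanged: 2.
  After removal, components: {0,1,2,3,4,5,6} {7}
New component count: 2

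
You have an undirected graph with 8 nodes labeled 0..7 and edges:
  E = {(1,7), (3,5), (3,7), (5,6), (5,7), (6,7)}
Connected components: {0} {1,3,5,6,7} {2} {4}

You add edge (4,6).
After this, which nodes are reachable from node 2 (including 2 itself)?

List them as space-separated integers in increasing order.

Before: nodes reachable from 2: {2}
Adding (4,6): merges two components, but neither contains 2. Reachability from 2 unchanged.
After: nodes reachable from 2: {2}

Answer: 2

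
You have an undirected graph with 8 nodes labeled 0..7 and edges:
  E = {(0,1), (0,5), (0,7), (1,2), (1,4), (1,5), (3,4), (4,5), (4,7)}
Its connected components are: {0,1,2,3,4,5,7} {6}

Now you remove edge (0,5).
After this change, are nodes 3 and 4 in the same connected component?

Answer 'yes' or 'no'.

Initial components: {0,1,2,3,4,5,7} {6}
Removing edge (0,5): not a bridge — component count unchanged at 2.
New components: {0,1,2,3,4,5,7} {6}
Are 3 and 4 in the same component? yes

Answer: yes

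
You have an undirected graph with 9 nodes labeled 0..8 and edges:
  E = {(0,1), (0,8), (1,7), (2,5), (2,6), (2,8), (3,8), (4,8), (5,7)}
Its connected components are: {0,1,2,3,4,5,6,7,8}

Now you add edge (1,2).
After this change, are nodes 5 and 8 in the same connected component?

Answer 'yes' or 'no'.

Answer: yes

Derivation:
Initial components: {0,1,2,3,4,5,6,7,8}
Adding edge (1,2): both already in same component {0,1,2,3,4,5,6,7,8}. No change.
New components: {0,1,2,3,4,5,6,7,8}
Are 5 and 8 in the same component? yes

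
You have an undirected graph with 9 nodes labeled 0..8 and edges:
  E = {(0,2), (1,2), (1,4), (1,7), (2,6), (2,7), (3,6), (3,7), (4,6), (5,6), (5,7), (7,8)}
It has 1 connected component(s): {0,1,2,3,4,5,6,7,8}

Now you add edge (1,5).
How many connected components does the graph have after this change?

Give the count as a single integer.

Initial component count: 1
Add (1,5): endpoints already in same component. Count unchanged: 1.
New component count: 1

Answer: 1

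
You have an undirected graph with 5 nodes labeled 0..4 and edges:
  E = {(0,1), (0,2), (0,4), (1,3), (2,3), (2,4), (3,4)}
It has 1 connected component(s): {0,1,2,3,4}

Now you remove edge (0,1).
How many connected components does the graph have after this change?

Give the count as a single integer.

Answer: 1

Derivation:
Initial component count: 1
Remove (0,1): not a bridge. Count unchanged: 1.
  After removal, components: {0,1,2,3,4}
New component count: 1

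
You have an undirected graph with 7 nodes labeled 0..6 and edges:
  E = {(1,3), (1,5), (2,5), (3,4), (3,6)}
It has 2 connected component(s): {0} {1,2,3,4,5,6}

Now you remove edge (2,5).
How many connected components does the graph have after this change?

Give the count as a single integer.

Answer: 3

Derivation:
Initial component count: 2
Remove (2,5): it was a bridge. Count increases: 2 -> 3.
  After removal, components: {0} {1,3,4,5,6} {2}
New component count: 3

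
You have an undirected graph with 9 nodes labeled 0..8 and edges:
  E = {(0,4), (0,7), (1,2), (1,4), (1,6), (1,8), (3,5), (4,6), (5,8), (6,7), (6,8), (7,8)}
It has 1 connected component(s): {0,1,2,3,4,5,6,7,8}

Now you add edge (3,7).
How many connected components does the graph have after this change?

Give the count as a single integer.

Initial component count: 1
Add (3,7): endpoints already in same component. Count unchanged: 1.
New component count: 1

Answer: 1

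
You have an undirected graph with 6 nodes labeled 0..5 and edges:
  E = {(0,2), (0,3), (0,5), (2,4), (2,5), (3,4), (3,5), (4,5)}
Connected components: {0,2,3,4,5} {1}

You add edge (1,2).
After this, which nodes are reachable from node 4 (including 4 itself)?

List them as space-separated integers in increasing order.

Before: nodes reachable from 4: {0,2,3,4,5}
Adding (1,2): merges 4's component with another. Reachability grows.
After: nodes reachable from 4: {0,1,2,3,4,5}

Answer: 0 1 2 3 4 5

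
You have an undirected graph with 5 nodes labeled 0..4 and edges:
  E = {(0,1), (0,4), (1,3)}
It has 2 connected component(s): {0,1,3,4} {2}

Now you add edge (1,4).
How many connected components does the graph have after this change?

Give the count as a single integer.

Initial component count: 2
Add (1,4): endpoints already in same component. Count unchanged: 2.
New component count: 2

Answer: 2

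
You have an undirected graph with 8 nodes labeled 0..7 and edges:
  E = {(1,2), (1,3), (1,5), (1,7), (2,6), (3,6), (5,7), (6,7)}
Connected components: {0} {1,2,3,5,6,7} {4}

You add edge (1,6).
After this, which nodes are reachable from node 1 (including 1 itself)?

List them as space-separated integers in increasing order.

Answer: 1 2 3 5 6 7

Derivation:
Before: nodes reachable from 1: {1,2,3,5,6,7}
Adding (1,6): both endpoints already in same component. Reachability from 1 unchanged.
After: nodes reachable from 1: {1,2,3,5,6,7}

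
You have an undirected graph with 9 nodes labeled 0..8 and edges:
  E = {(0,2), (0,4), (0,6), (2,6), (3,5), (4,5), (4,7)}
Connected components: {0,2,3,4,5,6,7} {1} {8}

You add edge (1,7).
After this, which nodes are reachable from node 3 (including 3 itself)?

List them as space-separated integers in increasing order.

Answer: 0 1 2 3 4 5 6 7

Derivation:
Before: nodes reachable from 3: {0,2,3,4,5,6,7}
Adding (1,7): merges 3's component with another. Reachability grows.
After: nodes reachable from 3: {0,1,2,3,4,5,6,7}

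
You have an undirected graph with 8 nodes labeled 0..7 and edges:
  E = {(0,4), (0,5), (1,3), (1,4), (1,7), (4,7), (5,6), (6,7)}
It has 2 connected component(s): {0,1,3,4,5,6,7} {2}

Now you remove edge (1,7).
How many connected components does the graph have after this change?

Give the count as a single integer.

Initial component count: 2
Remove (1,7): not a bridge. Count unchanged: 2.
  After removal, components: {0,1,3,4,5,6,7} {2}
New component count: 2

Answer: 2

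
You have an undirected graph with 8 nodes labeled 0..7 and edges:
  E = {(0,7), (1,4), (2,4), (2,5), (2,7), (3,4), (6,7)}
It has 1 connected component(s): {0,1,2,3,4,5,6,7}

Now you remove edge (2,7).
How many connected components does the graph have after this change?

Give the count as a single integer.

Answer: 2

Derivation:
Initial component count: 1
Remove (2,7): it was a bridge. Count increases: 1 -> 2.
  After removal, components: {0,6,7} {1,2,3,4,5}
New component count: 2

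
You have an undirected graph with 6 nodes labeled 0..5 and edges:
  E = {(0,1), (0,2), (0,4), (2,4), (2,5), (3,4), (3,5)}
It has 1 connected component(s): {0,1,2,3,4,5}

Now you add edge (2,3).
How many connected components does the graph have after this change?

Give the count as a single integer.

Answer: 1

Derivation:
Initial component count: 1
Add (2,3): endpoints already in same component. Count unchanged: 1.
New component count: 1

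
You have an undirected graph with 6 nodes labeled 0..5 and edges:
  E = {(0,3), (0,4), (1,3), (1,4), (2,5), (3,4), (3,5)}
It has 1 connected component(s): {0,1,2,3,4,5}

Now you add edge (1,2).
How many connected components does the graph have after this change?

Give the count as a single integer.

Answer: 1

Derivation:
Initial component count: 1
Add (1,2): endpoints already in same component. Count unchanged: 1.
New component count: 1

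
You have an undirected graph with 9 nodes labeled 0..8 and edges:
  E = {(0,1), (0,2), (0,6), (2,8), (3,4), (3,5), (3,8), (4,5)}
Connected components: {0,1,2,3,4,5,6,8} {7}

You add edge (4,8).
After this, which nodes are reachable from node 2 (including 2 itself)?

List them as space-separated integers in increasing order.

Answer: 0 1 2 3 4 5 6 8

Derivation:
Before: nodes reachable from 2: {0,1,2,3,4,5,6,8}
Adding (4,8): both endpoints already in same component. Reachability from 2 unchanged.
After: nodes reachable from 2: {0,1,2,3,4,5,6,8}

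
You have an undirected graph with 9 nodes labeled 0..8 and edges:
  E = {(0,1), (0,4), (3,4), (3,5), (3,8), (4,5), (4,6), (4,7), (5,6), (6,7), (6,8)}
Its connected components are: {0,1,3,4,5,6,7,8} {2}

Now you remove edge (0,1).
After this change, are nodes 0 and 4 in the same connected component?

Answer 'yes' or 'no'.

Answer: yes

Derivation:
Initial components: {0,1,3,4,5,6,7,8} {2}
Removing edge (0,1): it was a bridge — component count 2 -> 3.
New components: {0,3,4,5,6,7,8} {1} {2}
Are 0 and 4 in the same component? yes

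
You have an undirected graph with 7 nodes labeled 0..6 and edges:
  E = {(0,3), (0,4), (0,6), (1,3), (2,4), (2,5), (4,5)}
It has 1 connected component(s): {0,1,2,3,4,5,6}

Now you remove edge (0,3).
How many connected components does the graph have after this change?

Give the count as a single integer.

Initial component count: 1
Remove (0,3): it was a bridge. Count increases: 1 -> 2.
  After removal, components: {0,2,4,5,6} {1,3}
New component count: 2

Answer: 2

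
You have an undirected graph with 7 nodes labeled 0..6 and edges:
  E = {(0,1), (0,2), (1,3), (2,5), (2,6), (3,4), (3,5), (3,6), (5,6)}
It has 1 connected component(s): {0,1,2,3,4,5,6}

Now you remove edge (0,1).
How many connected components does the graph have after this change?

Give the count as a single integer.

Initial component count: 1
Remove (0,1): not a bridge. Count unchanged: 1.
  After removal, components: {0,1,2,3,4,5,6}
New component count: 1

Answer: 1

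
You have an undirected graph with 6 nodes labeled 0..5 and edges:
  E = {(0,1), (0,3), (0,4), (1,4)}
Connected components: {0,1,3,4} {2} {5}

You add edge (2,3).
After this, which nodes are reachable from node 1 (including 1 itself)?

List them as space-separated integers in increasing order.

Before: nodes reachable from 1: {0,1,3,4}
Adding (2,3): merges 1's component with another. Reachability grows.
After: nodes reachable from 1: {0,1,2,3,4}

Answer: 0 1 2 3 4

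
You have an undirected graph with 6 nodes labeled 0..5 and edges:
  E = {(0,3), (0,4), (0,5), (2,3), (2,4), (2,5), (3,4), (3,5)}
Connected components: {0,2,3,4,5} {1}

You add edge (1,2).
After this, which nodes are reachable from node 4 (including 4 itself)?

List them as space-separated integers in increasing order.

Answer: 0 1 2 3 4 5

Derivation:
Before: nodes reachable from 4: {0,2,3,4,5}
Adding (1,2): merges 4's component with another. Reachability grows.
After: nodes reachable from 4: {0,1,2,3,4,5}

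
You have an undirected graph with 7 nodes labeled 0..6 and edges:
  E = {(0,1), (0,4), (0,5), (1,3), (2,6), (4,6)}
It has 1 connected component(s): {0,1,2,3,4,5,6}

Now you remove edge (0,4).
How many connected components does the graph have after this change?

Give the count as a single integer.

Answer: 2

Derivation:
Initial component count: 1
Remove (0,4): it was a bridge. Count increases: 1 -> 2.
  After removal, components: {0,1,3,5} {2,4,6}
New component count: 2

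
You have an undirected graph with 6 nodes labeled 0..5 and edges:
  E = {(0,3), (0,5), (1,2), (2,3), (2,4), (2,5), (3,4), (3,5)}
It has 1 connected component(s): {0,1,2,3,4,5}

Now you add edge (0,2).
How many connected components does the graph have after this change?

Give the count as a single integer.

Initial component count: 1
Add (0,2): endpoints already in same component. Count unchanged: 1.
New component count: 1

Answer: 1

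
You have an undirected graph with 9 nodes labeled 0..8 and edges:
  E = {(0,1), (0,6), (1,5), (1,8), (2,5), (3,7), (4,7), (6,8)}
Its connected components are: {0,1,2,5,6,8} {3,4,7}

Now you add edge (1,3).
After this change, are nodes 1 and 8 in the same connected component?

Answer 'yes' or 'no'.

Answer: yes

Derivation:
Initial components: {0,1,2,5,6,8} {3,4,7}
Adding edge (1,3): merges {0,1,2,5,6,8} and {3,4,7}.
New components: {0,1,2,3,4,5,6,7,8}
Are 1 and 8 in the same component? yes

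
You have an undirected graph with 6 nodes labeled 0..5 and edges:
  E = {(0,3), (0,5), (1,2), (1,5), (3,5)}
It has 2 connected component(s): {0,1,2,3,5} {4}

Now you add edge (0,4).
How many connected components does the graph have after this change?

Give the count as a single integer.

Answer: 1

Derivation:
Initial component count: 2
Add (0,4): merges two components. Count decreases: 2 -> 1.
New component count: 1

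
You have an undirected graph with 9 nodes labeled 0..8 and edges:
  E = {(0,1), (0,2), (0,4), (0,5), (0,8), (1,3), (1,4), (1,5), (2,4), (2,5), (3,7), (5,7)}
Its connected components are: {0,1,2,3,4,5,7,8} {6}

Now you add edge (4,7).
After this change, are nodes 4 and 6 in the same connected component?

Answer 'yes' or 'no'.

Answer: no

Derivation:
Initial components: {0,1,2,3,4,5,7,8} {6}
Adding edge (4,7): both already in same component {0,1,2,3,4,5,7,8}. No change.
New components: {0,1,2,3,4,5,7,8} {6}
Are 4 and 6 in the same component? no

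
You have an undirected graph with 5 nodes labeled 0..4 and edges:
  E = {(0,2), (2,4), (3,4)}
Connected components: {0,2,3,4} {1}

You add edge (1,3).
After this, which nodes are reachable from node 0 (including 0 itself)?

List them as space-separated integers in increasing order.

Answer: 0 1 2 3 4

Derivation:
Before: nodes reachable from 0: {0,2,3,4}
Adding (1,3): merges 0's component with another. Reachability grows.
After: nodes reachable from 0: {0,1,2,3,4}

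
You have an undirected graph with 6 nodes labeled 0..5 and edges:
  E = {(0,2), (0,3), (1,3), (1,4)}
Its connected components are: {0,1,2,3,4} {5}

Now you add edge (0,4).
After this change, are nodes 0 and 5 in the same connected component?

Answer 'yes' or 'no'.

Answer: no

Derivation:
Initial components: {0,1,2,3,4} {5}
Adding edge (0,4): both already in same component {0,1,2,3,4}. No change.
New components: {0,1,2,3,4} {5}
Are 0 and 5 in the same component? no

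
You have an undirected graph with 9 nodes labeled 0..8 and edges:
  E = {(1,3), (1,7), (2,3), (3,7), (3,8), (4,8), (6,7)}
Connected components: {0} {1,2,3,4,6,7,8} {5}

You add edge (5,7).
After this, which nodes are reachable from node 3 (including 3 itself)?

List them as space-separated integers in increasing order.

Before: nodes reachable from 3: {1,2,3,4,6,7,8}
Adding (5,7): merges 3's component with another. Reachability grows.
After: nodes reachable from 3: {1,2,3,4,5,6,7,8}

Answer: 1 2 3 4 5 6 7 8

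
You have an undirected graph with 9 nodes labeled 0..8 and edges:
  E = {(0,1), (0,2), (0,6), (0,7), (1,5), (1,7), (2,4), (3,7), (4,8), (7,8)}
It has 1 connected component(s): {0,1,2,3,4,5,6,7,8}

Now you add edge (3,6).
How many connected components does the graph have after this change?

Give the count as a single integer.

Answer: 1

Derivation:
Initial component count: 1
Add (3,6): endpoints already in same component. Count unchanged: 1.
New component count: 1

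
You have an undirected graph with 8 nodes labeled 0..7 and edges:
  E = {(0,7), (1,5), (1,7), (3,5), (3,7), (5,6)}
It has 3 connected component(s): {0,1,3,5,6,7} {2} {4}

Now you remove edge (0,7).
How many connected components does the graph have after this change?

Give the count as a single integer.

Initial component count: 3
Remove (0,7): it was a bridge. Count increases: 3 -> 4.
  After removal, components: {0} {1,3,5,6,7} {2} {4}
New component count: 4

Answer: 4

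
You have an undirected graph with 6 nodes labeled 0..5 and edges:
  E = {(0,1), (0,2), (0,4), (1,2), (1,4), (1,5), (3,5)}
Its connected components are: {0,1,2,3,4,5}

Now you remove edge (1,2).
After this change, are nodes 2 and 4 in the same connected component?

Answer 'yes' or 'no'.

Answer: yes

Derivation:
Initial components: {0,1,2,3,4,5}
Removing edge (1,2): not a bridge — component count unchanged at 1.
New components: {0,1,2,3,4,5}
Are 2 and 4 in the same component? yes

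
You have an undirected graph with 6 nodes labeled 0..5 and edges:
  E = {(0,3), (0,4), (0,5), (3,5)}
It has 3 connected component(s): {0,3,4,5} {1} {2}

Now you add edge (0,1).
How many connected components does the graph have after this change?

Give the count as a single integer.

Initial component count: 3
Add (0,1): merges two components. Count decreases: 3 -> 2.
New component count: 2

Answer: 2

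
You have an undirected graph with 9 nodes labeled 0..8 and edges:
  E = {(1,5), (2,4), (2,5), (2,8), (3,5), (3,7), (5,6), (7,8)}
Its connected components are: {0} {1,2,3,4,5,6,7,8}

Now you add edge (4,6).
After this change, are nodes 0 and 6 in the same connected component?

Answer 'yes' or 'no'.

Initial components: {0} {1,2,3,4,5,6,7,8}
Adding edge (4,6): both already in same component {1,2,3,4,5,6,7,8}. No change.
New components: {0} {1,2,3,4,5,6,7,8}
Are 0 and 6 in the same component? no

Answer: no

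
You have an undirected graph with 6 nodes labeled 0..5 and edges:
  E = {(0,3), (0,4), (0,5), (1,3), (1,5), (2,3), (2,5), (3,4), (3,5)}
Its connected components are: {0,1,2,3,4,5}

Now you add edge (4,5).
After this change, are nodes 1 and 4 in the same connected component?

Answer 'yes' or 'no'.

Initial components: {0,1,2,3,4,5}
Adding edge (4,5): both already in same component {0,1,2,3,4,5}. No change.
New components: {0,1,2,3,4,5}
Are 1 and 4 in the same component? yes

Answer: yes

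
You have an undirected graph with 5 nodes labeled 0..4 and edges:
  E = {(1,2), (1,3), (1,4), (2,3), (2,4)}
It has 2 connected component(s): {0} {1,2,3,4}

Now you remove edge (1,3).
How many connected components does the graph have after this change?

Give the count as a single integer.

Answer: 2

Derivation:
Initial component count: 2
Remove (1,3): not a bridge. Count unchanged: 2.
  After removal, components: {0} {1,2,3,4}
New component count: 2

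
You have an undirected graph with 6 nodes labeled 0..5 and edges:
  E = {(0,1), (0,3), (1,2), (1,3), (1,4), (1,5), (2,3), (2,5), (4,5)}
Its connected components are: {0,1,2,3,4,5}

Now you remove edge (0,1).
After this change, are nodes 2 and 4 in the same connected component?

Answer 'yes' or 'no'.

Initial components: {0,1,2,3,4,5}
Removing edge (0,1): not a bridge — component count unchanged at 1.
New components: {0,1,2,3,4,5}
Are 2 and 4 in the same component? yes

Answer: yes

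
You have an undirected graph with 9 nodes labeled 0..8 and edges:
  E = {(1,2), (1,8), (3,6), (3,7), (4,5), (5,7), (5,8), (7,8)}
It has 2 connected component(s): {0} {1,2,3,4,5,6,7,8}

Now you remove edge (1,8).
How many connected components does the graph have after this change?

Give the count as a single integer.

Initial component count: 2
Remove (1,8): it was a bridge. Count increases: 2 -> 3.
  After removal, components: {0} {1,2} {3,4,5,6,7,8}
New component count: 3

Answer: 3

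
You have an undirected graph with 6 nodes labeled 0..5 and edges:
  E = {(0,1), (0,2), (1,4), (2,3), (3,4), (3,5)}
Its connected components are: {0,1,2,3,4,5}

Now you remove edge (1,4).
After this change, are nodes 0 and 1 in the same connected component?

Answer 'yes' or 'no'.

Initial components: {0,1,2,3,4,5}
Removing edge (1,4): not a bridge — component count unchanged at 1.
New components: {0,1,2,3,4,5}
Are 0 and 1 in the same component? yes

Answer: yes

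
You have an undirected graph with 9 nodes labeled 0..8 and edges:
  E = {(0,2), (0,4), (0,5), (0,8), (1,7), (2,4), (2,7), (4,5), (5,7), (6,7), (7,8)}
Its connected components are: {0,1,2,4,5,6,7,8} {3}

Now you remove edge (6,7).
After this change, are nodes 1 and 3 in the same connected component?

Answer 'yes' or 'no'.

Answer: no

Derivation:
Initial components: {0,1,2,4,5,6,7,8} {3}
Removing edge (6,7): it was a bridge — component count 2 -> 3.
New components: {0,1,2,4,5,7,8} {3} {6}
Are 1 and 3 in the same component? no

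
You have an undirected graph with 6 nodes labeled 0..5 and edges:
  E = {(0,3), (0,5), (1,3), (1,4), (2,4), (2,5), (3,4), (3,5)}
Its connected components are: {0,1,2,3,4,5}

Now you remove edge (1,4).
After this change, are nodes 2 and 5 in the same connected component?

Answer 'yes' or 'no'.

Initial components: {0,1,2,3,4,5}
Removing edge (1,4): not a bridge — component count unchanged at 1.
New components: {0,1,2,3,4,5}
Are 2 and 5 in the same component? yes

Answer: yes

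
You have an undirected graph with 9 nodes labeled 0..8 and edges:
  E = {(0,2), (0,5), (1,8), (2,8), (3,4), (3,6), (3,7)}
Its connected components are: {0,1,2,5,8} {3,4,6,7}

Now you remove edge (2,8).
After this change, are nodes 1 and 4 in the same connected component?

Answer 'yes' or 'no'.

Initial components: {0,1,2,5,8} {3,4,6,7}
Removing edge (2,8): it was a bridge — component count 2 -> 3.
New components: {0,2,5} {1,8} {3,4,6,7}
Are 1 and 4 in the same component? no

Answer: no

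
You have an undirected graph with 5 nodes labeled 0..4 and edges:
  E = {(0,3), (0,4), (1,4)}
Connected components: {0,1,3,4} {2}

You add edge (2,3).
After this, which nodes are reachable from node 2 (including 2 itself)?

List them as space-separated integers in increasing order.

Before: nodes reachable from 2: {2}
Adding (2,3): merges 2's component with another. Reachability grows.
After: nodes reachable from 2: {0,1,2,3,4}

Answer: 0 1 2 3 4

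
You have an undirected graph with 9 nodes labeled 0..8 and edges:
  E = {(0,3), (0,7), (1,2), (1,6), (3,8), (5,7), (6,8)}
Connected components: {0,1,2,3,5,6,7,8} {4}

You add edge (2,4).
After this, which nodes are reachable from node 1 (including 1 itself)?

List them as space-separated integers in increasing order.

Before: nodes reachable from 1: {0,1,2,3,5,6,7,8}
Adding (2,4): merges 1's component with another. Reachability grows.
After: nodes reachable from 1: {0,1,2,3,4,5,6,7,8}

Answer: 0 1 2 3 4 5 6 7 8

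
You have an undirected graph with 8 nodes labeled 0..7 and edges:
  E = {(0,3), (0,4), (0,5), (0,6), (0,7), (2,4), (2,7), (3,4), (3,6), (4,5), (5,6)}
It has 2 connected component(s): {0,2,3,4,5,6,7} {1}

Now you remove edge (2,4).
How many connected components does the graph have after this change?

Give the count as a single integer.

Initial component count: 2
Remove (2,4): not a bridge. Count unchanged: 2.
  After removal, components: {0,2,3,4,5,6,7} {1}
New component count: 2

Answer: 2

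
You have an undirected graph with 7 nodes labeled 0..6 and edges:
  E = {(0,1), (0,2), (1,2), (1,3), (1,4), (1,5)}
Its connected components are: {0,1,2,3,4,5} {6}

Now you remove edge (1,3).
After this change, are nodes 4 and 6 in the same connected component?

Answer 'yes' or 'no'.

Answer: no

Derivation:
Initial components: {0,1,2,3,4,5} {6}
Removing edge (1,3): it was a bridge — component count 2 -> 3.
New components: {0,1,2,4,5} {3} {6}
Are 4 and 6 in the same component? no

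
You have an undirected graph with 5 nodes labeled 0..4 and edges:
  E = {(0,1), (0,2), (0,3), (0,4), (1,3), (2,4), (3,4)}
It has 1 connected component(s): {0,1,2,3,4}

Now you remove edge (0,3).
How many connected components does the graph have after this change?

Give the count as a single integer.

Initial component count: 1
Remove (0,3): not a bridge. Count unchanged: 1.
  After removal, components: {0,1,2,3,4}
New component count: 1

Answer: 1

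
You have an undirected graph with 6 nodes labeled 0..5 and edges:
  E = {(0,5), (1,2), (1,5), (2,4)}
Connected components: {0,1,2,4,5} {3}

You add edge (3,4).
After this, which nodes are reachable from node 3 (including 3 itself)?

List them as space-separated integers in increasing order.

Answer: 0 1 2 3 4 5

Derivation:
Before: nodes reachable from 3: {3}
Adding (3,4): merges 3's component with another. Reachability grows.
After: nodes reachable from 3: {0,1,2,3,4,5}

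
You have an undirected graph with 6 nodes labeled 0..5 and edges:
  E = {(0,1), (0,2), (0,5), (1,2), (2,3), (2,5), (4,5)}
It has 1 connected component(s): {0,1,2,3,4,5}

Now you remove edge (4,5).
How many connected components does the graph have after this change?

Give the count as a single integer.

Initial component count: 1
Remove (4,5): it was a bridge. Count increases: 1 -> 2.
  After removal, components: {0,1,2,3,5} {4}
New component count: 2

Answer: 2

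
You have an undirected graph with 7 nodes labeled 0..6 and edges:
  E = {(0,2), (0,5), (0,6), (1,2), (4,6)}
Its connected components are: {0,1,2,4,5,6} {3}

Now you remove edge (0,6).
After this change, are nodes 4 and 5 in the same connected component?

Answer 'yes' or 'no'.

Initial components: {0,1,2,4,5,6} {3}
Removing edge (0,6): it was a bridge — component count 2 -> 3.
New components: {0,1,2,5} {3} {4,6}
Are 4 and 5 in the same component? no

Answer: no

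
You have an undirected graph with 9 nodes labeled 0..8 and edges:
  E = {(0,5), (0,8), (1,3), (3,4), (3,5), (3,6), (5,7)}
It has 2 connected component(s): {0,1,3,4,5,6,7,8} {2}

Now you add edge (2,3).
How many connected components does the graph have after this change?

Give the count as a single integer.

Initial component count: 2
Add (2,3): merges two components. Count decreases: 2 -> 1.
New component count: 1

Answer: 1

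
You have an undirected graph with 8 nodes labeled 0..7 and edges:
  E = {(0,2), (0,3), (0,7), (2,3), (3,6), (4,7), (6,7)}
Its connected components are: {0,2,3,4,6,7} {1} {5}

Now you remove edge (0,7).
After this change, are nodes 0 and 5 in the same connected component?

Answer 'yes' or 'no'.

Answer: no

Derivation:
Initial components: {0,2,3,4,6,7} {1} {5}
Removing edge (0,7): not a bridge — component count unchanged at 3.
New components: {0,2,3,4,6,7} {1} {5}
Are 0 and 5 in the same component? no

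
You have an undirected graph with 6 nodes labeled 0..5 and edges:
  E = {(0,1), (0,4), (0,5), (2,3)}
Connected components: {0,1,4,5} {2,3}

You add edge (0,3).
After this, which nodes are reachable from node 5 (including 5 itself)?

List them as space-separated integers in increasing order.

Before: nodes reachable from 5: {0,1,4,5}
Adding (0,3): merges 5's component with another. Reachability grows.
After: nodes reachable from 5: {0,1,2,3,4,5}

Answer: 0 1 2 3 4 5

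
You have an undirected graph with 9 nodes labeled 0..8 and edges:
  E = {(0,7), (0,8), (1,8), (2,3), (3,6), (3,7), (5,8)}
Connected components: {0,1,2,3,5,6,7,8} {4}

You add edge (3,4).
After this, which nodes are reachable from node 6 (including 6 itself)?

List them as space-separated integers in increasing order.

Answer: 0 1 2 3 4 5 6 7 8

Derivation:
Before: nodes reachable from 6: {0,1,2,3,5,6,7,8}
Adding (3,4): merges 6's component with another. Reachability grows.
After: nodes reachable from 6: {0,1,2,3,4,5,6,7,8}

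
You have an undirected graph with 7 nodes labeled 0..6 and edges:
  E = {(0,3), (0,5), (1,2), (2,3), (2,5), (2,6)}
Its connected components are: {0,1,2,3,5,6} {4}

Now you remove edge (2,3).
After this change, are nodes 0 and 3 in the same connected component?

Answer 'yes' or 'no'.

Answer: yes

Derivation:
Initial components: {0,1,2,3,5,6} {4}
Removing edge (2,3): not a bridge — component count unchanged at 2.
New components: {0,1,2,3,5,6} {4}
Are 0 and 3 in the same component? yes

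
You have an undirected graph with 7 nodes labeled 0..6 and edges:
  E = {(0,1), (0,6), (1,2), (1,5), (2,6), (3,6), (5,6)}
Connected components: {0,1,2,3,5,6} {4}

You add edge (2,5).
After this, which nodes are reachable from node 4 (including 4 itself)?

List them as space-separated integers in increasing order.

Before: nodes reachable from 4: {4}
Adding (2,5): both endpoints already in same component. Reachability from 4 unchanged.
After: nodes reachable from 4: {4}

Answer: 4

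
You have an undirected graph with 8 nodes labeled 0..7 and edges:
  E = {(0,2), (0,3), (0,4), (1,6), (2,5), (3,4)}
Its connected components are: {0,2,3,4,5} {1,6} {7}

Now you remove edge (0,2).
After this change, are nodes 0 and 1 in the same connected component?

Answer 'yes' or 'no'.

Answer: no

Derivation:
Initial components: {0,2,3,4,5} {1,6} {7}
Removing edge (0,2): it was a bridge — component count 3 -> 4.
New components: {0,3,4} {1,6} {2,5} {7}
Are 0 and 1 in the same component? no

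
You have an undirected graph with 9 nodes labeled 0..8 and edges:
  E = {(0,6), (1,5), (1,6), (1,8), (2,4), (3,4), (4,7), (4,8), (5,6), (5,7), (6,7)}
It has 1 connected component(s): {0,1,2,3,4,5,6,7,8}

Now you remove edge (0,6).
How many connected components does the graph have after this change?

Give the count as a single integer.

Initial component count: 1
Remove (0,6): it was a bridge. Count increases: 1 -> 2.
  After removal, components: {0} {1,2,3,4,5,6,7,8}
New component count: 2

Answer: 2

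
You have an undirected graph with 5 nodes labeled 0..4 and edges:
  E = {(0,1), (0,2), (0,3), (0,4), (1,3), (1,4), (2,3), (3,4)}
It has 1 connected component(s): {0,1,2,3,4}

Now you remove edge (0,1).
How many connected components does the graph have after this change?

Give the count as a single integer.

Initial component count: 1
Remove (0,1): not a bridge. Count unchanged: 1.
  After removal, components: {0,1,2,3,4}
New component count: 1

Answer: 1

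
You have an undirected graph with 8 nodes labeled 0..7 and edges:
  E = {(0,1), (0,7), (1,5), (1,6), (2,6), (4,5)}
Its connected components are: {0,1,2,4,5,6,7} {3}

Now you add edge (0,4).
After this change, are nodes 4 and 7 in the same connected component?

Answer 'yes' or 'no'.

Initial components: {0,1,2,4,5,6,7} {3}
Adding edge (0,4): both already in same component {0,1,2,4,5,6,7}. No change.
New components: {0,1,2,4,5,6,7} {3}
Are 4 and 7 in the same component? yes

Answer: yes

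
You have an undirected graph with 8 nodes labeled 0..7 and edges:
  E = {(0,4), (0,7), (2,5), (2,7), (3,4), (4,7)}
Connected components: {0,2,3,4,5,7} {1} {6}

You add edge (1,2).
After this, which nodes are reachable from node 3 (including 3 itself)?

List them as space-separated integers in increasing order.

Answer: 0 1 2 3 4 5 7

Derivation:
Before: nodes reachable from 3: {0,2,3,4,5,7}
Adding (1,2): merges 3's component with another. Reachability grows.
After: nodes reachable from 3: {0,1,2,3,4,5,7}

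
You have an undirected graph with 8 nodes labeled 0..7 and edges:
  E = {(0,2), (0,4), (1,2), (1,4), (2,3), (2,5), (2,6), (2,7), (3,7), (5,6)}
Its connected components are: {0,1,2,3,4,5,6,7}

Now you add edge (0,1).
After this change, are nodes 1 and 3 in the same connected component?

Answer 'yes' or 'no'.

Answer: yes

Derivation:
Initial components: {0,1,2,3,4,5,6,7}
Adding edge (0,1): both already in same component {0,1,2,3,4,5,6,7}. No change.
New components: {0,1,2,3,4,5,6,7}
Are 1 and 3 in the same component? yes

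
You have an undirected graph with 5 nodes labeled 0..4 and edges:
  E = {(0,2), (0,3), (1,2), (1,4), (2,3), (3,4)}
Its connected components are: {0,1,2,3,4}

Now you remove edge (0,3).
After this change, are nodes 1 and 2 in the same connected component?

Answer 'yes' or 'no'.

Answer: yes

Derivation:
Initial components: {0,1,2,3,4}
Removing edge (0,3): not a bridge — component count unchanged at 1.
New components: {0,1,2,3,4}
Are 1 and 2 in the same component? yes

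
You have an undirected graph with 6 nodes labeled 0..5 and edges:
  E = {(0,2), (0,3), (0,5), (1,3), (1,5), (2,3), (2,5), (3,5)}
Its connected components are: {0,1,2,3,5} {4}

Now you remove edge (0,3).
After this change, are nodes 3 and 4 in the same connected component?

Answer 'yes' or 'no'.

Answer: no

Derivation:
Initial components: {0,1,2,3,5} {4}
Removing edge (0,3): not a bridge — component count unchanged at 2.
New components: {0,1,2,3,5} {4}
Are 3 and 4 in the same component? no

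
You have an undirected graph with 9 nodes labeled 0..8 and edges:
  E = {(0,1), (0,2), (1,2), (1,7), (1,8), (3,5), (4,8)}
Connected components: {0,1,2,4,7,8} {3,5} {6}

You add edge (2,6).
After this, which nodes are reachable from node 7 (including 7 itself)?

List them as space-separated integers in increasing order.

Answer: 0 1 2 4 6 7 8

Derivation:
Before: nodes reachable from 7: {0,1,2,4,7,8}
Adding (2,6): merges 7's component with another. Reachability grows.
After: nodes reachable from 7: {0,1,2,4,6,7,8}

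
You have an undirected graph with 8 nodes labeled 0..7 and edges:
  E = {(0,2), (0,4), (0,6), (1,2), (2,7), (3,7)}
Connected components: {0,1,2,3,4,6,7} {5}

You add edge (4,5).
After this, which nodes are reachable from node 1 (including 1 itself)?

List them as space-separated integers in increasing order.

Before: nodes reachable from 1: {0,1,2,3,4,6,7}
Adding (4,5): merges 1's component with another. Reachability grows.
After: nodes reachable from 1: {0,1,2,3,4,5,6,7}

Answer: 0 1 2 3 4 5 6 7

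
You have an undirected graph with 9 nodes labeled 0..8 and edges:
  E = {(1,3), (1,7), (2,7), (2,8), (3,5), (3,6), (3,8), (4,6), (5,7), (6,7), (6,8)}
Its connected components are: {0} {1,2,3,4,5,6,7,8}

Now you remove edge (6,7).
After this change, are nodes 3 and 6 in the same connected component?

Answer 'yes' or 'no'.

Initial components: {0} {1,2,3,4,5,6,7,8}
Removing edge (6,7): not a bridge — component count unchanged at 2.
New components: {0} {1,2,3,4,5,6,7,8}
Are 3 and 6 in the same component? yes

Answer: yes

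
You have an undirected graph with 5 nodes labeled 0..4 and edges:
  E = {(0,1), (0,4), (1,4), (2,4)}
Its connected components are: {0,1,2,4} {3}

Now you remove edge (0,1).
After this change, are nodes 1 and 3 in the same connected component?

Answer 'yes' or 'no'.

Answer: no

Derivation:
Initial components: {0,1,2,4} {3}
Removing edge (0,1): not a bridge — component count unchanged at 2.
New components: {0,1,2,4} {3}
Are 1 and 3 in the same component? no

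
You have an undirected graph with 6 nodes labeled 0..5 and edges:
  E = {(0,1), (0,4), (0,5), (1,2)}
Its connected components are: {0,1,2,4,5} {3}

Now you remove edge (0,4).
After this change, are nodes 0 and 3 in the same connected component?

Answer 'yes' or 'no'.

Answer: no

Derivation:
Initial components: {0,1,2,4,5} {3}
Removing edge (0,4): it was a bridge — component count 2 -> 3.
New components: {0,1,2,5} {3} {4}
Are 0 and 3 in the same component? no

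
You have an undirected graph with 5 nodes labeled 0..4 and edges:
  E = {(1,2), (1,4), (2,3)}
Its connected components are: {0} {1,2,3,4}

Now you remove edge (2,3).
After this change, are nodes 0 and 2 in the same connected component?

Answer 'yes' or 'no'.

Initial components: {0} {1,2,3,4}
Removing edge (2,3): it was a bridge — component count 2 -> 3.
New components: {0} {1,2,4} {3}
Are 0 and 2 in the same component? no

Answer: no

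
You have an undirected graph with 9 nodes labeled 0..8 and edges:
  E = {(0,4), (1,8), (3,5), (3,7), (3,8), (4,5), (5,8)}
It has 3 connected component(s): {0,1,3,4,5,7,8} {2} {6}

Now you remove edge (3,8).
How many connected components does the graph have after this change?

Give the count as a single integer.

Initial component count: 3
Remove (3,8): not a bridge. Count unchanged: 3.
  After removal, components: {0,1,3,4,5,7,8} {2} {6}
New component count: 3

Answer: 3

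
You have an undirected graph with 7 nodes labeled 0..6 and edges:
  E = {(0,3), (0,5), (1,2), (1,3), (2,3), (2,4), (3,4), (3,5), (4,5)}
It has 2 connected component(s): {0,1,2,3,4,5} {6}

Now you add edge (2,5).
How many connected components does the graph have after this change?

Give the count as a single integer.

Answer: 2

Derivation:
Initial component count: 2
Add (2,5): endpoints already in same component. Count unchanged: 2.
New component count: 2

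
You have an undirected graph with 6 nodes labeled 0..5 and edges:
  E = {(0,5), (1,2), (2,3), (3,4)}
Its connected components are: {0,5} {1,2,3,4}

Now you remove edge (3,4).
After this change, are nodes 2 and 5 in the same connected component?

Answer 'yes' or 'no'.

Answer: no

Derivation:
Initial components: {0,5} {1,2,3,4}
Removing edge (3,4): it was a bridge — component count 2 -> 3.
New components: {0,5} {1,2,3} {4}
Are 2 and 5 in the same component? no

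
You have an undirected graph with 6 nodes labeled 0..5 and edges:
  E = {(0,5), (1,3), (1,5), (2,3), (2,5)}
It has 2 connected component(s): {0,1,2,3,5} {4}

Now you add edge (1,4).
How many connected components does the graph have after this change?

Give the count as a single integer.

Answer: 1

Derivation:
Initial component count: 2
Add (1,4): merges two components. Count decreases: 2 -> 1.
New component count: 1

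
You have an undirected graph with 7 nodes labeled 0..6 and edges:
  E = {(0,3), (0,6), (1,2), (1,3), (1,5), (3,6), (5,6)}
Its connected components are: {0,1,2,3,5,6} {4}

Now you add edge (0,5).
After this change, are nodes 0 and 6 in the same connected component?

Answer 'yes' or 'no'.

Answer: yes

Derivation:
Initial components: {0,1,2,3,5,6} {4}
Adding edge (0,5): both already in same component {0,1,2,3,5,6}. No change.
New components: {0,1,2,3,5,6} {4}
Are 0 and 6 in the same component? yes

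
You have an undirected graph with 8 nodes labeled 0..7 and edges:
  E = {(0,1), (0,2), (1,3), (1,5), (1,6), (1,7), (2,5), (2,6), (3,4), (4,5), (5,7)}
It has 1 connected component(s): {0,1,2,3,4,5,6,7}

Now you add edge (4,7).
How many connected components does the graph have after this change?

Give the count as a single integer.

Initial component count: 1
Add (4,7): endpoints already in same component. Count unchanged: 1.
New component count: 1

Answer: 1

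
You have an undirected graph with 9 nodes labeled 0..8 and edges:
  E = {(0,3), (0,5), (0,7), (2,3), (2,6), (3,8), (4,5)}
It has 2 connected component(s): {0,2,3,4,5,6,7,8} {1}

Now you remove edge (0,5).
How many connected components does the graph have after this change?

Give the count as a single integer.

Initial component count: 2
Remove (0,5): it was a bridge. Count increases: 2 -> 3.
  After removal, components: {0,2,3,6,7,8} {1} {4,5}
New component count: 3

Answer: 3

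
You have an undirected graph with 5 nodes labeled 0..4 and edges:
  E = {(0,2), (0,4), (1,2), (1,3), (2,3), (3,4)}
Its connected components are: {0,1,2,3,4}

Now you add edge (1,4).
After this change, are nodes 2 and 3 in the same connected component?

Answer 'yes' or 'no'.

Initial components: {0,1,2,3,4}
Adding edge (1,4): both already in same component {0,1,2,3,4}. No change.
New components: {0,1,2,3,4}
Are 2 and 3 in the same component? yes

Answer: yes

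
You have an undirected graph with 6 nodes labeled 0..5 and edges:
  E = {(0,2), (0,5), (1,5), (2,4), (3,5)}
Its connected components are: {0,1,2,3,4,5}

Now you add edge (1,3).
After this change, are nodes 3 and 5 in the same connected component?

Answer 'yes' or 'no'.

Initial components: {0,1,2,3,4,5}
Adding edge (1,3): both already in same component {0,1,2,3,4,5}. No change.
New components: {0,1,2,3,4,5}
Are 3 and 5 in the same component? yes

Answer: yes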